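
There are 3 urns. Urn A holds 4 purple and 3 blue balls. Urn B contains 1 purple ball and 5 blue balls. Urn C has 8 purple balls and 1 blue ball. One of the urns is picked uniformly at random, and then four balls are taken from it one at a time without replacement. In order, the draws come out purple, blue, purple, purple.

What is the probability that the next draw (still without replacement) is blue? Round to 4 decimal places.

For each hypothesis, P(data | H) works out to: P(data | urn A) = (4/7)(3/6)(3/5)(2/4) = 3/35; P(data | urn B) = (1/6)(5/5)(0/4) = 0; P(data | urn C) = (8/9)(1/8)(7/7)(6/6) = 1/9.
The prior-weighted likelihoods are 1/3 · 3/35 = 1/35, 1/3 · 0 = 0, 1/3 · 1/9 = 1/27; summing to 62/945.
Normalising, the posterior is P(urn A | data) = 27/62, P(urn B | data) = 0, P(urn C | data) = 35/62.
Averaging over the posterior, P(blue next | data) = (2/3)(27/62) + (0)(35/62) = 9/31.

0.2903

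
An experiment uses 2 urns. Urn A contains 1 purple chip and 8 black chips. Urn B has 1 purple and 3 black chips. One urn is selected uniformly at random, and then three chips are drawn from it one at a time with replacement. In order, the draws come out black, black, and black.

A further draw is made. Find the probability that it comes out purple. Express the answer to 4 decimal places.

0.1632

Under each hypothesis, the probability of the observed sequence is: P(data | urn A) = (8/9)(8/9)(8/9) = 0.70233; P(data | urn B) = (3/4)(3/4)(3/4) = 0.42188.
Weighting by the prior gives 1/2 · 0.70233 = 0.35117, 1/2 · 0.42188 = 0.21094; these sum to 0.5621.
Dividing through by the total gives posterior P(urn A | data) = 0.62474, P(urn B | data) = 0.37526.
The predictive probability is P(purple next | data) = (1/9)(0.62474) + (1/4)(0.37526) = 0.16323.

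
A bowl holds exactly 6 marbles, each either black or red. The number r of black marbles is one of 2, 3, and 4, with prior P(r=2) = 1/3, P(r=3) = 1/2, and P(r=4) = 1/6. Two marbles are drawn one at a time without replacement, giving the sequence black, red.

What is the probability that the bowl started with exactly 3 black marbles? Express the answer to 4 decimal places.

0.5294

Compute the likelihood of the observed sequence for each case: P(data | r = 2) = (2/6)(4/5) = 4/15; P(data | r = 3) = (3/6)(3/5) = 3/10; P(data | r = 4) = (4/6)(2/5) = 4/15.
Weighting by the prior gives 1/3 · 4/15 = 4/45, 1/2 · 3/10 = 3/20, 1/6 · 4/15 = 2/45; these sum to 17/60.
Hence P(r = 3 | data) = (3/20) / (17/60) = 9/17.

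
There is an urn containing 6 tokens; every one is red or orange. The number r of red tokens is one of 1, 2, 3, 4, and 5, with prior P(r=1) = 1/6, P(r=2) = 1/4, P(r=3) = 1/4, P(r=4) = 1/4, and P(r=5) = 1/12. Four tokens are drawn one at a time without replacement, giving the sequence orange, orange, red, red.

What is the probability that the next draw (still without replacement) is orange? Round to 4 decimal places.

Compute the likelihood of the observed sequence for each case: P(data | r = 1) = (5/6)(4/5)(1/4)(0/3) = 0; P(data | r = 2) = (4/6)(3/5)(2/4)(1/3) = 1/15; P(data | r = 3) = (3/6)(2/5)(3/4)(2/3) = 1/10; P(data | r = 4) = (2/6)(1/5)(4/4)(3/3) = 1/15; P(data | r = 5) = (1/6)(0/5) = 0.
The prior-weighted likelihoods are 1/6 · 0 = 0, 1/4 · 1/15 = 1/60, 1/4 · 1/10 = 1/40, 1/4 · 1/15 = 1/60, 1/12 · 0 = 0; summing to 7/120.
Normalising, the posterior is P(r = 1 | data) = 0, P(r = 2 | data) = 2/7, P(r = 3 | data) = 3/7, P(r = 4 | data) = 2/7, P(r = 5 | data) = 0.
So P(orange next | data) = Σ P(orange next | H) P(H | data) = (1)(2/7) + (1/2)(3/7) + (0)(2/7) = 1/2.

0.5000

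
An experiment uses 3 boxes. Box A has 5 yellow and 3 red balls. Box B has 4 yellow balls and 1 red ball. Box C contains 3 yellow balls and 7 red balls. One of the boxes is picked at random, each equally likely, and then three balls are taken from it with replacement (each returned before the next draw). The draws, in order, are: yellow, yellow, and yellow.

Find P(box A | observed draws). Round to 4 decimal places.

Compute the likelihood of the observed sequence for each case: P(data | box A) = (5/8)(5/8)(5/8) = 0.24414; P(data | box B) = (4/5)(4/5)(4/5) = 0.512; P(data | box C) = (3/10)(3/10)(3/10) = 0.027.
Multiplying each by its prior: 1/3 · 0.24414 = 0.08138, 1/3 · 0.512 = 0.17067, 1/3 · 0.027 = 0.009; these sum to 0.26105.
So P(box A | data) = (0.08138) / (0.26105) = 0.31175.

0.3117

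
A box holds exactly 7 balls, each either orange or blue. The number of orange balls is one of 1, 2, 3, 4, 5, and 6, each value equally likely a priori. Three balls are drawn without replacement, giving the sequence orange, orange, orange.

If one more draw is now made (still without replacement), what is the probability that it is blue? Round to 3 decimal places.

Under each hypothesis, the probability of the observed sequence is: P(data | r = 1) = (1/7)(0/6) = 0; P(data | r = 2) = (2/7)(1/6)(0/5) = 0; P(data | r = 3) = (3/7)(2/6)(1/5) = 1/35; P(data | r = 4) = (4/7)(3/6)(2/5) = 4/35; P(data | r = 5) = (5/7)(4/6)(3/5) = 2/7; P(data | r = 6) = (6/7)(5/6)(4/5) = 4/7.
Multiplying each by its prior: 1/6 · 0 = 0, 1/6 · 0 = 0, 1/6 · 1/35 = 1/210, 1/6 · 4/35 = 2/105, 1/6 · 2/7 = 1/21, 1/6 · 4/7 = 2/21; these sum to 1/6.
The posterior is then P(r = 1 | data) = 0, P(r = 2 | data) = 0, P(r = 3 | data) = 1/35, P(r = 4 | data) = 4/35, P(r = 5 | data) = 2/7, P(r = 6 | data) = 4/7.
Averaging over the posterior, P(blue next | data) = (1)(1/35) + (3/4)(4/35) + (1/2)(2/7) + (1/4)(4/7) = 2/5.

0.400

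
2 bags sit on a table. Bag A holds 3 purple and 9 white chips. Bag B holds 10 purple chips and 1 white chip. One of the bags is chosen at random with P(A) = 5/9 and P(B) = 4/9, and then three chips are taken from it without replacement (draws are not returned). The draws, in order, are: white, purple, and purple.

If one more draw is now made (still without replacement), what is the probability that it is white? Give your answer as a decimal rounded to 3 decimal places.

For each hypothesis, P(data | H) works out to: P(data | bag A) = (9/12)(3/11)(2/10) = 9/220; P(data | bag B) = (1/11)(10/10)(9/9) = 1/11.
Weighting by the prior gives 5/9 · 9/220 = 1/44, 4/9 · 1/11 = 4/99; these sum to 25/396.
Normalising, the posterior is P(bag A | data) = 9/25, P(bag B | data) = 16/25.
The predictive probability is P(white next | data) = (8/9)(9/25) + (0)(16/25) = 8/25.

0.320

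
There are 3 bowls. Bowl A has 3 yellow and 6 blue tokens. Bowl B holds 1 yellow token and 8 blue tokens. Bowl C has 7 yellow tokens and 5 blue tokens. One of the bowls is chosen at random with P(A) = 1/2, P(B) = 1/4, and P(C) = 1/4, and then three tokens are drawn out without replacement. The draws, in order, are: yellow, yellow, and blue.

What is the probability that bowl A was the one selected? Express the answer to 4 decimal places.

Compute the likelihood of the observed sequence for each case: P(data | bowl A) = (3/9)(2/8)(6/7) = 0.071429; P(data | bowl B) = (1/9)(0/8) = 0; P(data | bowl C) = (7/12)(6/11)(5/10) = 0.15909.
Weighting by the prior gives 1/2 · 0.071429 = 0.035714, 1/4 · 0 = 0, 1/4 · 0.15909 = 0.039773; these sum to 0.075487.
Hence P(bowl A | data) = (0.035714) / (0.075487) = 0.47312.

0.4731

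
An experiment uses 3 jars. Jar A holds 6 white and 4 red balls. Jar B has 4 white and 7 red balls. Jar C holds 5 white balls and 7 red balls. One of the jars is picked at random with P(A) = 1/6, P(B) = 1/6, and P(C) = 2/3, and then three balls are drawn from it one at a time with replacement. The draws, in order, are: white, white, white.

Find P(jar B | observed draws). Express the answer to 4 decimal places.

0.0869

For each hypothesis, P(data | H) works out to: P(data | jar A) = (6/10)(6/10)(6/10) = 0.216; P(data | jar B) = (4/11)(4/11)(4/11) = 0.048084; P(data | jar C) = (5/12)(5/12)(5/12) = 0.072338.
Weighting by the prior gives 1/6 · 0.216 = 0.036, 1/6 · 0.048084 = 0.008014, 2/3 · 0.072338 = 0.048225; with total 0.092239.
By Bayes' rule, P(jar B | data) = (0.008014) / (0.092239) = 0.086883.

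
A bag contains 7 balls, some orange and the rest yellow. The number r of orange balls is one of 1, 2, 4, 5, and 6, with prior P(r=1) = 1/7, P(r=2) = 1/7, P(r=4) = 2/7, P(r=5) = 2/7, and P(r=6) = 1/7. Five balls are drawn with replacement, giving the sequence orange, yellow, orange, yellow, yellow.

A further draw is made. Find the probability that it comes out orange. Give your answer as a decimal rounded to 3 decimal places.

0.488

Compute the likelihood of the observed sequence for each case: P(data | r = 1) = (1/7)(6/7)(1/7)(6/7)(6/7) = 0.012852; P(data | r = 2) = (2/7)(5/7)(2/7)(5/7)(5/7) = 0.02975; P(data | r = 4) = (4/7)(3/7)(4/7)(3/7)(3/7) = 0.025704; P(data | r = 5) = (5/7)(2/7)(5/7)(2/7)(2/7) = 0.0119; P(data | r = 6) = (6/7)(1/7)(6/7)(1/7)(1/7) = 0.002142.
Weighting by the prior gives 1/7 · 0.012852 = 0.001836, 1/7 · 0.02975 = 0.0042499, 2/7 · 0.025704 = 0.0073439, 2/7 · 0.0119 = 0.0033999, 1/7 · 0.002142 = 0.00030599; with total 0.017136.
Normalising, the posterior is P(r = 1 | data) = 0.10714, P(r = 2 | data) = 0.24802, P(r = 4 | data) = 0.42857, P(r = 5 | data) = 0.19841, P(r = 6 | data) = 0.017857.
So P(orange next | data) = Σ P(orange next | H) P(H | data) = (1/7)(0.10714) + (2/7)(0.24802) + (4/7)(0.42857) + (5/7)(0.19841) + (6/7)(0.017857) = 0.4881.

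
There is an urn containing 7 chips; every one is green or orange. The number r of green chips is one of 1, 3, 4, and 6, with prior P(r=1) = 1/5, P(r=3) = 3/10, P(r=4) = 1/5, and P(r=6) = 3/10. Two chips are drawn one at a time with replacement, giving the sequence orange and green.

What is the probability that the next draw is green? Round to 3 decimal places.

0.514

The likelihood of the observed sequence under each hypothesis: P(data | r = 1) = (6/7)(1/7) = 6/49; P(data | r = 3) = (4/7)(3/7) = 12/49; P(data | r = 4) = (3/7)(4/7) = 12/49; P(data | r = 6) = (1/7)(6/7) = 6/49.
Multiplying each by its prior: 1/5 · 6/49 = 6/245, 3/10 · 12/49 = 18/245, 1/5 · 12/49 = 12/245, 3/10 · 6/49 = 9/245; these sum to 9/49.
The posterior is then P(r = 1 | data) = 2/15, P(r = 3 | data) = 2/5, P(r = 4 | data) = 4/15, P(r = 6 | data) = 1/5.
Averaging over the posterior, P(green next | data) = (1/7)(2/15) + (3/7)(2/5) + (4/7)(4/15) + (6/7)(1/5) = 18/35.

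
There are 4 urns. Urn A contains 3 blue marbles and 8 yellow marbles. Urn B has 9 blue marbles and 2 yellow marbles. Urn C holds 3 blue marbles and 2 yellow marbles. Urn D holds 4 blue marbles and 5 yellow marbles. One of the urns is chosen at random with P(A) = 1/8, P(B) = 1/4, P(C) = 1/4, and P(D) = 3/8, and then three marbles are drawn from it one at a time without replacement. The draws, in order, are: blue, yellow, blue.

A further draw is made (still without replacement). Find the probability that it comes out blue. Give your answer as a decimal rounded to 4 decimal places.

0.5286

The likelihood of the observed sequence under each hypothesis: P(data | urn A) = (3/11)(8/10)(2/9) = 0.048485; P(data | urn B) = (9/11)(2/10)(8/9) = 0.14545; P(data | urn C) = (3/5)(2/4)(2/3) = 0.2; P(data | urn D) = (4/9)(5/8)(3/7) = 0.11905.
Multiplying each by its prior: 1/8 · 0.048485 = 0.0060606, 1/4 · 0.14545 = 0.036364, 1/4 · 0.2 = 0.05, 3/8 · 0.11905 = 0.044643; with total 0.13707.
Dividing through by the total gives posterior P(urn A | data) = 0.044216, P(urn B | data) = 0.2653, P(urn C | data) = 0.36478, P(urn D | data) = 0.3257.
So P(blue next | data) = Σ P(blue next | H) P(H | data) = (1/8)(0.044216) + (7/8)(0.2653) + (1/2)(0.36478) + (1/3)(0.3257) = 0.52862.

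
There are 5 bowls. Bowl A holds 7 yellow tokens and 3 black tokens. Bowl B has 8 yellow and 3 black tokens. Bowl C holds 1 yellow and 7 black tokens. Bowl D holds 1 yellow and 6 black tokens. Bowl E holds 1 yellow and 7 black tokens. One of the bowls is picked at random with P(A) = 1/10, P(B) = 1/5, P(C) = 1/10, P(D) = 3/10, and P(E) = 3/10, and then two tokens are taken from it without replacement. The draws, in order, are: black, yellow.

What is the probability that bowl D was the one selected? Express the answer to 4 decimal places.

The likelihood of the observed sequence under each hypothesis: P(data | bowl A) = (3/10)(7/9) = 0.23333; P(data | bowl B) = (3/11)(8/10) = 0.21818; P(data | bowl C) = (7/8)(1/7) = 0.125; P(data | bowl D) = (6/7)(1/6) = 0.14286; P(data | bowl E) = (7/8)(1/7) = 0.125.
The prior-weighted likelihoods are 1/10 · 0.23333 = 0.023333, 1/5 · 0.21818 = 0.043636, 1/10 · 0.125 = 0.0125, 3/10 · 0.14286 = 0.042857, 3/10 · 0.125 = 0.0375; with total 0.15983.
Therefore the posterior P(bowl D | data) = (0.042857) / (0.15983) = 0.26815.

0.2681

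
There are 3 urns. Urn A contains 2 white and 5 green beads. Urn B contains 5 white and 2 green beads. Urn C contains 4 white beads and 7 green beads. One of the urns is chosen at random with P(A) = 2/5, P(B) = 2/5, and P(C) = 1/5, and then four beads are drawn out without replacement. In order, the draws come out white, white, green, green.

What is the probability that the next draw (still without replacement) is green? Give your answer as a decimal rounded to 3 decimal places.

Under each hypothesis, the probability of the observed sequence is: P(data | urn A) = (2/7)(1/6)(5/5)(4/4) = 0.047619; P(data | urn B) = (5/7)(4/6)(2/5)(1/4) = 0.047619; P(data | urn C) = (4/11)(3/10)(7/9)(6/8) = 0.063636.
Multiplying each by its prior: 2/5 · 0.047619 = 0.019048, 2/5 · 0.047619 = 0.019048, 1/5 · 0.063636 = 0.012727; summing to 0.050823.
The posterior is then P(urn A | data) = 0.37479, P(urn B | data) = 0.37479, P(urn C | data) = 0.25043.
So P(green next | data) = Σ P(green next | H) P(H | data) = (1)(0.37479) + (0)(0.37479) + (5/7)(0.25043) = 0.55366.

0.554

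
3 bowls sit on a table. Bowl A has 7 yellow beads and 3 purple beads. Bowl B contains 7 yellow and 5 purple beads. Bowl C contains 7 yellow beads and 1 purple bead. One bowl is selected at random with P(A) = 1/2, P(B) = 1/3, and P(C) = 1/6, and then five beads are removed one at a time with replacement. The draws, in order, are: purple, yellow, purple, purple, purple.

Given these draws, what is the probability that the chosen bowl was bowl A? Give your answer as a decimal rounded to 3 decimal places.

0.325

For each hypothesis, P(data | H) works out to: P(data | bowl A) = (3/10)(7/10)(3/10)(3/10)(3/10) = 0.00567; P(data | bowl B) = (5/12)(7/12)(5/12)(5/12)(5/12) = 0.017582; P(data | bowl C) = (1/8)(7/8)(1/8)(1/8)(1/8) = 0.00021362.
Multiplying each by its prior: 1/2 · 0.00567 = 0.002835, 1/3 · 0.017582 = 0.0058607, 1/6 · 0.00021362 = 3.5604e-05; these sum to 0.0087313.
Therefore the posterior P(bowl A | data) = (0.002835) / (0.0087313) = 0.32469.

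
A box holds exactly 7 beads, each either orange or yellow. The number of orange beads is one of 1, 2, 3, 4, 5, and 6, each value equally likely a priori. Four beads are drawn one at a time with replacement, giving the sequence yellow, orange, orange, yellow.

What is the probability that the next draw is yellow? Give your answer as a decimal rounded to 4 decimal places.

0.5000

The likelihood of the observed sequence under each hypothesis: P(data | r = 1) = (6/7)(1/7)(1/7)(6/7) = 0.014994; P(data | r = 2) = (5/7)(2/7)(2/7)(5/7) = 0.041649; P(data | r = 3) = (4/7)(3/7)(3/7)(4/7) = 0.059975; P(data | r = 4) = (3/7)(4/7)(4/7)(3/7) = 0.059975; P(data | r = 5) = (2/7)(5/7)(5/7)(2/7) = 0.041649; P(data | r = 6) = (1/7)(6/7)(6/7)(1/7) = 0.014994.
The prior-weighted likelihoods are 1/6 · 0.014994 = 0.002499, 1/6 · 0.041649 = 0.0069416, 1/6 · 0.059975 = 0.0099958, 1/6 · 0.059975 = 0.0099958, 1/6 · 0.041649 = 0.0069416, 1/6 · 0.014994 = 0.002499; with total 0.038873.
Normalising, the posterior is P(r = 1 | data) = 0.064286, P(r = 2 | data) = 0.17857, P(r = 3 | data) = 0.25714, P(r = 4 | data) = 0.25714, P(r = 5 | data) = 0.17857, P(r = 6 | data) = 0.064286.
The predictive probability is P(yellow next | data) = (6/7)(0.064286) + (5/7)(0.17857) + (4/7)(0.25714) + (3/7)(0.25714) + (2/7)(0.17857) + (1/7)(0.064286) = 0.5.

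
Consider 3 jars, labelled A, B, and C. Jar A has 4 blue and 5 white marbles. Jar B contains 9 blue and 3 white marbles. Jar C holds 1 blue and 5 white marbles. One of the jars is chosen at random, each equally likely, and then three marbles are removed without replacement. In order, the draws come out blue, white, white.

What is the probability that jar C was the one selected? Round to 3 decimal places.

0.455

Under each hypothesis, the probability of the observed sequence is: P(data | jar A) = (4/9)(5/8)(4/7) = 0.15873; P(data | jar B) = (9/12)(3/11)(2/10) = 0.040909; P(data | jar C) = (1/6)(5/5)(4/4) = 0.16667.
The prior-weighted likelihoods are 1/3 · 0.15873 = 0.05291, 1/3 · 0.040909 = 0.013636, 1/3 · 0.16667 = 0.055556; summing to 0.1221.
Therefore the posterior P(jar C | data) = (0.055556) / (0.1221) = 0.45499.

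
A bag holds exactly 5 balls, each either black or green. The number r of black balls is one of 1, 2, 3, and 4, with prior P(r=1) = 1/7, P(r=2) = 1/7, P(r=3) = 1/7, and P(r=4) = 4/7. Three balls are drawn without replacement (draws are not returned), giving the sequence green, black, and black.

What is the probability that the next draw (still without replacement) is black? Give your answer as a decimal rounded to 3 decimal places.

Under each hypothesis, the probability of the observed sequence is: P(data | r = 1) = (4/5)(1/4)(0/3) = 0; P(data | r = 2) = (3/5)(2/4)(1/3) = 1/10; P(data | r = 3) = (2/5)(3/4)(2/3) = 1/5; P(data | r = 4) = (1/5)(4/4)(3/3) = 1/5.
The prior-weighted likelihoods are 1/7 · 0 = 0, 1/7 · 1/10 = 1/70, 1/7 · 1/5 = 1/35, 4/7 · 1/5 = 4/35; these sum to 11/70.
The posterior is then P(r = 1 | data) = 0, P(r = 2 | data) = 1/11, P(r = 3 | data) = 2/11, P(r = 4 | data) = 8/11.
The predictive probability is P(black next | data) = (0)(1/11) + (1/2)(2/11) + (1)(8/11) = 9/11.

0.818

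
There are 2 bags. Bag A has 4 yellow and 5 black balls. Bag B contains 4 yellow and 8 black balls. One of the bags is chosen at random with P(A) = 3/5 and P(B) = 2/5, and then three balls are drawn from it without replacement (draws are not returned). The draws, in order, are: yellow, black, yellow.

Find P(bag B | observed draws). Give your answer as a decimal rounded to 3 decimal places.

Compute the likelihood of the observed sequence for each case: P(data | bag A) = (4/9)(5/8)(3/7) = 0.11905; P(data | bag B) = (4/12)(8/11)(3/10) = 0.072727.
The prior-weighted likelihoods are 3/5 · 0.11905 = 0.071429, 2/5 · 0.072727 = 0.029091; summing to 0.10052.
By Bayes' rule, P(bag B | data) = (0.029091) / (0.10052) = 0.28941.

0.289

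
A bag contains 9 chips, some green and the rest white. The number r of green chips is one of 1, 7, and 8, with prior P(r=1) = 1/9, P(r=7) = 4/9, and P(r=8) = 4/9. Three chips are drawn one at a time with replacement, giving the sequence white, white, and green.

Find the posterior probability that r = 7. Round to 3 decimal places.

0.538

For each hypothesis, P(data | H) works out to: P(data | r = 1) = (8/9)(8/9)(1/9) = 0.087791; P(data | r = 7) = (2/9)(2/9)(7/9) = 0.038409; P(data | r = 8) = (1/9)(1/9)(8/9) = 0.010974.
The prior-weighted likelihoods are 1/9 · 0.087791 = 0.0097546, 4/9 · 0.038409 = 0.017071, 4/9 · 0.010974 = 0.0048773; these sum to 0.031702.
So P(r = 7 | data) = (0.017071) / (0.031702) = 0.53846.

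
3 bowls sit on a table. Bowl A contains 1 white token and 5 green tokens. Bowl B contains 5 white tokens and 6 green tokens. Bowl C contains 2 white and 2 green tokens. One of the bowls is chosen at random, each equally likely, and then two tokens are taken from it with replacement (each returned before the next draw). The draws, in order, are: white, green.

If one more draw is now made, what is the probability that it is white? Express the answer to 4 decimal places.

Compute the likelihood of the observed sequence for each case: P(data | bowl A) = (1/6)(5/6) = 0.13889; P(data | bowl B) = (5/11)(6/11) = 0.24793; P(data | bowl C) = (2/4)(2/4) = 0.25.
Weighting by the prior gives 1/3 · 0.13889 = 0.046296, 1/3 · 0.24793 = 0.082645, 1/3 · 0.25 = 0.083333; summing to 0.21227.
Normalising, the posterior is P(bowl A | data) = 0.2181, P(bowl B | data) = 0.38933, P(bowl C | data) = 0.39257.
So P(white next | data) = Σ P(white next | H) P(H | data) = (1/6)(0.2181) + (5/11)(0.38933) + (1/2)(0.39257) = 0.4096.

0.4096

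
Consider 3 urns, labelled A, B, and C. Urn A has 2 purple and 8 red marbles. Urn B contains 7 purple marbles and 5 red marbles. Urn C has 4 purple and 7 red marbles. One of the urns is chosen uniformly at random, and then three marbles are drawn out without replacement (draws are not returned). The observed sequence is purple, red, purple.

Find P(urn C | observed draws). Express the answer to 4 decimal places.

0.3188

Under each hypothesis, the probability of the observed sequence is: P(data | urn A) = (2/10)(8/9)(1/8) = 0.022222; P(data | urn B) = (7/12)(5/11)(6/10) = 0.15909; P(data | urn C) = (4/11)(7/10)(3/9) = 0.084848.
Multiplying each by its prior: 1/3 · 0.022222 = 0.0074074, 1/3 · 0.15909 = 0.05303, 1/3 · 0.084848 = 0.028283; with total 0.088721.
By Bayes' rule, P(urn C | data) = (0.028283) / (0.088721) = 0.31879.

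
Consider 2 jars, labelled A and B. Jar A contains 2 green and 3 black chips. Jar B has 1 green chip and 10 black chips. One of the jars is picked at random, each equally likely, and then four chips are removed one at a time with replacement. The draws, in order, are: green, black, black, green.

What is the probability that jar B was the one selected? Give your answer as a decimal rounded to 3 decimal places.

0.106

For each hypothesis, P(data | H) works out to: P(data | jar A) = (2/5)(3/5)(3/5)(2/5) = 0.0576; P(data | jar B) = (1/11)(10/11)(10/11)(1/11) = 0.0068301.
Multiplying each by its prior: 1/2 · 0.0576 = 0.0288, 1/2 · 0.0068301 = 0.0034151; these sum to 0.032215.
By Bayes' rule, P(jar B | data) = (0.0034151) / (0.032215) = 0.10601.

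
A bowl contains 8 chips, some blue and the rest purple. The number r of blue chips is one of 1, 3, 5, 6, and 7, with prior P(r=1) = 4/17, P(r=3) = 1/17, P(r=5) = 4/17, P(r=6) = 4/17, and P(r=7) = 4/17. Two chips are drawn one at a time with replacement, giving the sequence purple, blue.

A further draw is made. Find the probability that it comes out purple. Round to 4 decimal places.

The likelihood of the observed sequence under each hypothesis: P(data | r = 1) = (7/8)(1/8) = 0.10938; P(data | r = 3) = (5/8)(3/8) = 0.23438; P(data | r = 5) = (3/8)(5/8) = 0.23438; P(data | r = 6) = (2/8)(6/8) = 0.1875; P(data | r = 7) = (1/8)(7/8) = 0.10938.
Weighting by the prior gives 4/17 · 0.10938 = 0.025735, 1/17 · 0.23438 = 0.013787, 4/17 · 0.23438 = 0.055147, 4/17 · 0.1875 = 0.044118, 4/17 · 0.10938 = 0.025735; with total 0.16452.
The posterior is then P(r = 1 | data) = 0.15642, P(r = 3 | data) = 0.083799, P(r = 5 | data) = 0.3352, P(r = 6 | data) = 0.26816, P(r = 7 | data) = 0.15642.
The predictive probability is P(purple next | data) = (7/8)(0.15642) + (5/8)(0.083799) + (3/8)(0.3352) + (1/4)(0.26816) + (1/8)(0.15642) = 0.40154.

0.4015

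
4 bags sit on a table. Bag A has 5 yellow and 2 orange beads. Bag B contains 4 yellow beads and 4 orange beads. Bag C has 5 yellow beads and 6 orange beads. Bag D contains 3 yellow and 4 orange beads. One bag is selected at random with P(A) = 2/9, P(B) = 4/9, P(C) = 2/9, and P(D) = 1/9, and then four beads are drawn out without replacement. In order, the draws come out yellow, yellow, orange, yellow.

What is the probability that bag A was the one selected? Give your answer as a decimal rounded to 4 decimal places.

0.4508

Under each hypothesis, the probability of the observed sequence is: P(data | bag A) = (5/7)(4/6)(2/5)(3/4) = 0.14286; P(data | bag B) = (4/8)(3/7)(4/6)(2/5) = 0.057143; P(data | bag C) = (5/11)(4/10)(6/9)(3/8) = 0.045455; P(data | bag D) = (3/7)(2/6)(4/5)(1/4) = 0.028571.
The prior-weighted likelihoods are 2/9 · 0.14286 = 0.031746, 4/9 · 0.057143 = 0.025397, 2/9 · 0.045455 = 0.010101, 1/9 · 0.028571 = 0.0031746; summing to 0.070418.
Therefore the posterior P(bag A | data) = (0.031746) / (0.070418) = 0.45082.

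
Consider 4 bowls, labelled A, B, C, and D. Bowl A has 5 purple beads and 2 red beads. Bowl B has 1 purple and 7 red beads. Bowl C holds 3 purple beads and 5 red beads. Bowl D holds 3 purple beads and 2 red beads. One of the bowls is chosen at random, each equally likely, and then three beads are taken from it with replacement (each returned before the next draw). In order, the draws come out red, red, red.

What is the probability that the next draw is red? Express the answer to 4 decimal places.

0.7700

Under each hypothesis, the probability of the observed sequence is: P(data | bowl A) = (2/7)(2/7)(2/7) = 0.023324; P(data | bowl B) = (7/8)(7/8)(7/8) = 0.66992; P(data | bowl C) = (5/8)(5/8)(5/8) = 0.24414; P(data | bowl D) = (2/5)(2/5)(2/5) = 0.064.
Multiplying each by its prior: 1/4 · 0.023324 = 0.0058309, 1/4 · 0.66992 = 0.16748, 1/4 · 0.24414 = 0.061035, 1/4 · 0.064 = 0.016; these sum to 0.25035.
Normalising, the posterior is P(bowl A | data) = 0.023291, P(bowl B | data) = 0.66899, P(bowl C | data) = 0.2438, P(bowl D | data) = 0.063911.
Averaging over the posterior, P(red next | data) = (2/7)(0.023291) + (7/8)(0.66899) + (5/8)(0.2438) + (2/5)(0.063911) = 0.76997.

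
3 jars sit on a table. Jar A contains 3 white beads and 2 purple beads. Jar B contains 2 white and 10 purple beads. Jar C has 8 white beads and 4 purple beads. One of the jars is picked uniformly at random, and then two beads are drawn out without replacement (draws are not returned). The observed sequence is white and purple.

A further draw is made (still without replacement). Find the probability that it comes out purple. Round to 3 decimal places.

Under each hypothesis, the probability of the observed sequence is: P(data | jar A) = (3/5)(2/4) = 3/10; P(data | jar B) = (2/12)(10/11) = 5/33; P(data | jar C) = (8/12)(4/11) = 8/33.
Multiplying each by its prior: 1/3 · 3/10 = 1/10, 1/3 · 5/33 = 5/99, 1/3 · 8/33 = 8/99; these sum to 229/990.
Dividing through by the total gives posterior P(jar A | data) = 99/229, P(jar B | data) = 50/229, P(jar C | data) = 80/229.
So P(purple next | data) = Σ P(purple next | H) P(H | data) = (1/3)(99/229) + (9/10)(50/229) + (3/10)(80/229) = 102/229.

0.445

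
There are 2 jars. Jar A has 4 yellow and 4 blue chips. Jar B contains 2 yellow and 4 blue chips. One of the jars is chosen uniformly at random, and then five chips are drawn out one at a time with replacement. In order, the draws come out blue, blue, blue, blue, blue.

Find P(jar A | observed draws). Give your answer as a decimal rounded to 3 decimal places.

Under each hypothesis, the probability of the observed sequence is: P(data | jar A) = (4/8)(4/8)(4/8)(4/8)(4/8) = 0.03125; P(data | jar B) = (4/6)(4/6)(4/6)(4/6)(4/6) = 0.13169.
The prior-weighted likelihoods are 1/2 · 0.03125 = 0.015625, 1/2 · 0.13169 = 0.065844; these sum to 0.081469.
So P(jar A | data) = (0.015625) / (0.081469) = 0.19179.

0.192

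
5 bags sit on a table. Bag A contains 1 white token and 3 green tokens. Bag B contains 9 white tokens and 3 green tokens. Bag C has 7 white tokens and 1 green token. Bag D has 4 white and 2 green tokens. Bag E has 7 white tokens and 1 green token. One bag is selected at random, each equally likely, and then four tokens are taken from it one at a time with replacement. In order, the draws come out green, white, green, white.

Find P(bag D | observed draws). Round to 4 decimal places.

Compute the likelihood of the observed sequence for each case: P(data | bag A) = (3/4)(1/4)(3/4)(1/4) = 0.035156; P(data | bag B) = (3/12)(9/12)(3/12)(9/12) = 0.035156; P(data | bag C) = (1/8)(7/8)(1/8)(7/8) = 0.011963; P(data | bag D) = (2/6)(4/6)(2/6)(4/6) = 0.049383; P(data | bag E) = (1/8)(7/8)(1/8)(7/8) = 0.011963.
Multiplying each by its prior: 1/5 · 0.035156 = 0.0070313, 1/5 · 0.035156 = 0.0070313, 1/5 · 0.011963 = 0.0023926, 1/5 · 0.049383 = 0.0098765, 1/5 · 0.011963 = 0.0023926; these sum to 0.028724.
Hence P(bag D | data) = (0.0098765) / (0.028724) = 0.34384.

0.3438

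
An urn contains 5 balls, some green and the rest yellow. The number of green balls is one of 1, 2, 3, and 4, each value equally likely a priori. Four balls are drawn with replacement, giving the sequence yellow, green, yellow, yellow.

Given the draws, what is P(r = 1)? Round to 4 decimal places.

The likelihood of the observed sequence under each hypothesis: P(data | r = 1) = (4/5)(1/5)(4/5)(4/5) = 0.1024; P(data | r = 2) = (3/5)(2/5)(3/5)(3/5) = 0.0864; P(data | r = 3) = (2/5)(3/5)(2/5)(2/5) = 0.0384; P(data | r = 4) = (1/5)(4/5)(1/5)(1/5) = 0.0064.
Multiplying each by its prior: 1/4 · 0.1024 = 0.0256, 1/4 · 0.0864 = 0.0216, 1/4 · 0.0384 = 0.0096, 1/4 · 0.0064 = 0.0016; with total 0.0584.
So P(r = 1 | data) = (0.0256) / (0.0584) = 0.43836.

0.4384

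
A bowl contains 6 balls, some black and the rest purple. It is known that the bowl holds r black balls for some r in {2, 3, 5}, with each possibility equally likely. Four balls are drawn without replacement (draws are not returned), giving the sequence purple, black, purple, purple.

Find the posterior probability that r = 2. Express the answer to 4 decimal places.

Compute the likelihood of the observed sequence for each case: P(data | r = 2) = (4/6)(2/5)(3/4)(2/3) = 2/15; P(data | r = 3) = (3/6)(3/5)(2/4)(1/3) = 1/20; P(data | r = 5) = (1/6)(5/5)(0/4) = 0.
The prior-weighted likelihoods are 1/3 · 2/15 = 2/45, 1/3 · 1/20 = 1/60, 1/3 · 0 = 0; summing to 11/180.
Therefore the posterior P(r = 2 | data) = (2/45) / (11/180) = 8/11.

0.7273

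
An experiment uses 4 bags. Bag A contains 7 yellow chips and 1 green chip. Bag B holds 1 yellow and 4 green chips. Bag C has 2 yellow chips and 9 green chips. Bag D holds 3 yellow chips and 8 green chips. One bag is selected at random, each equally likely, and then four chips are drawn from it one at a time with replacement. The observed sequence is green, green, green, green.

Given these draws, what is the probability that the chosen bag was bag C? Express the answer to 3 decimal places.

0.394

The likelihood of the observed sequence under each hypothesis: P(data | bag A) = (1/8)(1/8)(1/8)(1/8) = 0.00024414; P(data | bag B) = (4/5)(4/5)(4/5)(4/5) = 0.4096; P(data | bag C) = (9/11)(9/11)(9/11)(9/11) = 0.44813; P(data | bag D) = (8/11)(8/11)(8/11)(8/11) = 0.27976.
Multiplying each by its prior: 1/4 · 0.00024414 = 6.1035e-05, 1/4 · 0.4096 = 0.1024, 1/4 · 0.44813 = 0.11203, 1/4 · 0.27976 = 0.069941; with total 0.28443.
Therefore the posterior P(bag C | data) = (0.11203) / (0.28443) = 0.39388.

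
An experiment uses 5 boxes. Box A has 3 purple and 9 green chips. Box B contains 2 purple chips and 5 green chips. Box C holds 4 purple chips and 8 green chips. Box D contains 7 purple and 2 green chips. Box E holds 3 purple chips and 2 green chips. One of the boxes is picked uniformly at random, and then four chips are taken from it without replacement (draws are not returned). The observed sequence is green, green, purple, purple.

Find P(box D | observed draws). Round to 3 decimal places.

Under each hypothesis, the probability of the observed sequence is: P(data | box A) = (9/12)(8/11)(3/10)(2/9) = 0.036364; P(data | box B) = (5/7)(4/6)(2/5)(1/4) = 0.047619; P(data | box C) = (8/12)(7/11)(4/10)(3/9) = 0.056566; P(data | box D) = (2/9)(1/8)(7/7)(6/6) = 0.027778; P(data | box E) = (2/5)(1/4)(3/3)(2/2) = 0.1.
The prior-weighted likelihoods are 1/5 · 0.036364 = 0.0072727, 1/5 · 0.047619 = 0.0095238, 1/5 · 0.056566 = 0.011313, 1/5 · 0.027778 = 0.0055556, 1/5 · 0.1 = 0.02; summing to 0.053665.
So P(box D | data) = (0.0055556) / (0.053665) = 0.10352.

0.104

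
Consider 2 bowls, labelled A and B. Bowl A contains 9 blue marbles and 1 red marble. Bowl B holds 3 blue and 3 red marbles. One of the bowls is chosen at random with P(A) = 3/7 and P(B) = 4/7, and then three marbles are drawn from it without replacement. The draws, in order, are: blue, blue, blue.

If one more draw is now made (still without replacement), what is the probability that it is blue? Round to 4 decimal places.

0.7826

The likelihood of the observed sequence under each hypothesis: P(data | bowl A) = (9/10)(8/9)(7/8) = 7/10; P(data | bowl B) = (3/6)(2/5)(1/4) = 1/20.
The prior-weighted likelihoods are 3/7 · 7/10 = 3/10, 4/7 · 1/20 = 1/35; with total 23/70.
Normalising, the posterior is P(bowl A | data) = 21/23, P(bowl B | data) = 2/23.
So P(blue next | data) = Σ P(blue next | H) P(H | data) = (6/7)(21/23) + (0)(2/23) = 18/23.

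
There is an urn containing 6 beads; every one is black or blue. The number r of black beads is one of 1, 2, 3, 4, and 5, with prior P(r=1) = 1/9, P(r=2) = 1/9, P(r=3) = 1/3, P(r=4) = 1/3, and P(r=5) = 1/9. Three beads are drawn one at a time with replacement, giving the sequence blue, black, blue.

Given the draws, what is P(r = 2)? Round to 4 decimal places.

Under each hypothesis, the probability of the observed sequence is: P(data | r = 1) = (5/6)(1/6)(5/6) = 0.11574; P(data | r = 2) = (4/6)(2/6)(4/6) = 0.14815; P(data | r = 3) = (3/6)(3/6)(3/6) = 0.125; P(data | r = 4) = (2/6)(4/6)(2/6) = 0.074074; P(data | r = 5) = (1/6)(5/6)(1/6) = 0.023148.
Weighting by the prior gives 1/9 · 0.11574 = 0.01286, 1/9 · 0.14815 = 0.016461, 1/3 · 0.125 = 0.041667, 1/3 · 0.074074 = 0.024691, 1/9 · 0.023148 = 0.002572; summing to 0.098251.
Therefore the posterior P(r = 2 | data) = (0.016461) / (0.098251) = 0.16754.

0.1675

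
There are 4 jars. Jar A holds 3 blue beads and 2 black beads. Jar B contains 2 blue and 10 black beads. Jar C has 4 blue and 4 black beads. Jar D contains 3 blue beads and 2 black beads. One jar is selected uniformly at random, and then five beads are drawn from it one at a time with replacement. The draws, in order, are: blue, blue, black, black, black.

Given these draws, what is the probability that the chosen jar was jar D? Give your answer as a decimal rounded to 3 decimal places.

0.247

Compute the likelihood of the observed sequence for each case: P(data | jar A) = (3/5)(3/5)(2/5)(2/5)(2/5) = 0.02304; P(data | jar B) = (2/12)(2/12)(10/12)(10/12)(10/12) = 0.016075; P(data | jar C) = (4/8)(4/8)(4/8)(4/8)(4/8) = 0.03125; P(data | jar D) = (3/5)(3/5)(2/5)(2/5)(2/5) = 0.02304.
The prior-weighted likelihoods are 1/4 · 0.02304 = 0.00576, 1/4 · 0.016075 = 0.0040188, 1/4 · 0.03125 = 0.0078125, 1/4 · 0.02304 = 0.00576; with total 0.023351.
By Bayes' rule, P(jar D | data) = (0.00576) / (0.023351) = 0.24667.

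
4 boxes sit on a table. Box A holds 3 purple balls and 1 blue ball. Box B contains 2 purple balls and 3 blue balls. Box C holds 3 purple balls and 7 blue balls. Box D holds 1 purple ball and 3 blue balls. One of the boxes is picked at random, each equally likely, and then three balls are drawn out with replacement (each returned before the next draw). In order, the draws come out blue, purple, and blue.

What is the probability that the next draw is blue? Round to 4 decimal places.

The likelihood of the observed sequence under each hypothesis: P(data | box A) = (1/4)(3/4)(1/4) = 0.046875; P(data | box B) = (3/5)(2/5)(3/5) = 0.144; P(data | box C) = (7/10)(3/10)(7/10) = 0.147; P(data | box D) = (3/4)(1/4)(3/4) = 0.14062.
Multiplying each by its prior: 1/4 · 0.046875 = 0.011719, 1/4 · 0.144 = 0.036, 1/4 · 0.147 = 0.03675, 1/4 · 0.14062 = 0.035156; summing to 0.11962.
Normalising, the posterior is P(box A | data) = 0.097962, P(box B | data) = 0.30094, P(box C | data) = 0.30721, P(box D | data) = 0.29389.
So P(blue next | data) = Σ P(blue next | H) P(H | data) = (1/4)(0.097962) + (3/5)(0.30094) + (7/10)(0.30721) + (3/4)(0.29389) = 0.64052.

0.6405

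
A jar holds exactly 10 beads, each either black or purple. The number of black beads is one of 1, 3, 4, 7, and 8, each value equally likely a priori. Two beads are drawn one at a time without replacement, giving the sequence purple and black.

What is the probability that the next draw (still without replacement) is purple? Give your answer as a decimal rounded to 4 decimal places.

The likelihood of the observed sequence under each hypothesis: P(data | r = 1) = (9/10)(1/9) = 1/10; P(data | r = 3) = (7/10)(3/9) = 7/30; P(data | r = 4) = (6/10)(4/9) = 4/15; P(data | r = 7) = (3/10)(7/9) = 7/30; P(data | r = 8) = (2/10)(8/9) = 8/45.
Weighting by the prior gives 1/5 · 1/10 = 1/50, 1/5 · 7/30 = 7/150, 1/5 · 4/15 = 4/75, 1/5 · 7/30 = 7/150, 1/5 · 8/45 = 8/225; these sum to 91/450.
The posterior is then P(r = 1 | data) = 9/91, P(r = 3 | data) = 3/13, P(r = 4 | data) = 24/91, P(r = 7 | data) = 3/13, P(r = 8 | data) = 16/91.
So P(purple next | data) = Σ P(purple next | H) P(H | data) = (1)(9/91) + (3/4)(3/13) + (5/8)(24/91) + (1/4)(3/13) + (1/8)(16/91) = 47/91.

0.5165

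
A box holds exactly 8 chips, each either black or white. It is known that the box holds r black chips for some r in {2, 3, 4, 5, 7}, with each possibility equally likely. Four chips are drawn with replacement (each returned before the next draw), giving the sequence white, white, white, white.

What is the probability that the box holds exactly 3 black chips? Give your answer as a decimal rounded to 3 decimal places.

Under each hypothesis, the probability of the observed sequence is: P(data | r = 2) = (6/8)(6/8)(6/8)(6/8) = 0.31641; P(data | r = 3) = (5/8)(5/8)(5/8)(5/8) = 0.15259; P(data | r = 4) = (4/8)(4/8)(4/8)(4/8) = 0.0625; P(data | r = 5) = (3/8)(3/8)(3/8)(3/8) = 0.019775; P(data | r = 7) = (1/8)(1/8)(1/8)(1/8) = 0.00024414.
Weighting by the prior gives 1/5 · 0.31641 = 0.063281, 1/5 · 0.15259 = 0.030518, 1/5 · 0.0625 = 0.0125, 1/5 · 0.019775 = 0.0039551, 1/5 · 0.00024414 = 4.8828e-05; summing to 0.1103.
By Bayes' rule, P(r = 3 | data) = (0.030518) / (0.1103) = 0.27667.

0.277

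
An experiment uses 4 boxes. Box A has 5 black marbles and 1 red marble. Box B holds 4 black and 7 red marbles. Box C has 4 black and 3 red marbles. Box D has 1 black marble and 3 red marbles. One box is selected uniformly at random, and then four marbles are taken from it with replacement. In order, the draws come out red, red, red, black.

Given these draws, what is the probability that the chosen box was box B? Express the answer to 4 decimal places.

Under each hypothesis, the probability of the observed sequence is: P(data | box A) = (1/6)(1/6)(1/6)(5/6) = 0.003858; P(data | box B) = (7/11)(7/11)(7/11)(4/11) = 0.093709; P(data | box C) = (3/7)(3/7)(3/7)(4/7) = 0.044981; P(data | box D) = (3/4)(3/4)(3/4)(1/4) = 0.10547.
Weighting by the prior gives 1/4 · 0.003858 = 0.00096451, 1/4 · 0.093709 = 0.023427, 1/4 · 0.044981 = 0.011245, 1/4 · 0.10547 = 0.026367; summing to 0.062004.
By Bayes' rule, P(box B | data) = (0.023427) / (0.062004) = 0.37783.

0.3778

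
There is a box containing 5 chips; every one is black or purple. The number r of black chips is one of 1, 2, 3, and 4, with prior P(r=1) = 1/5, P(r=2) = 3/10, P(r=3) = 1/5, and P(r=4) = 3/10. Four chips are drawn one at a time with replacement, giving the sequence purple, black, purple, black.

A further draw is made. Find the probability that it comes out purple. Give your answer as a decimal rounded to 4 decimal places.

Compute the likelihood of the observed sequence for each case: P(data | r = 1) = (4/5)(1/5)(4/5)(1/5) = 0.0256; P(data | r = 2) = (3/5)(2/5)(3/5)(2/5) = 0.0576; P(data | r = 3) = (2/5)(3/5)(2/5)(3/5) = 0.0576; P(data | r = 4) = (1/5)(4/5)(1/5)(4/5) = 0.0256.
Weighting by the prior gives 1/5 · 0.0256 = 0.00512, 3/10 · 0.0576 = 0.01728, 1/5 · 0.0576 = 0.01152, 3/10 · 0.0256 = 0.00768; summing to 0.0416.
Normalising, the posterior is P(r = 1 | data) = 0.12308, P(r = 2 | data) = 0.41538, P(r = 3 | data) = 0.27692, P(r = 4 | data) = 0.18462.
Averaging over the posterior, P(purple next | data) = (4/5)(0.12308) + (3/5)(0.41538) + (2/5)(0.27692) + (1/5)(0.18462) = 0.49538.

0.4954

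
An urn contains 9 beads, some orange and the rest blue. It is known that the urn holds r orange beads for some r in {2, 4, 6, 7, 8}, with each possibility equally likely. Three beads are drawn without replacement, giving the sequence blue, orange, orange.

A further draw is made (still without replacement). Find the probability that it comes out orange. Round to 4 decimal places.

For each hypothesis, P(data | H) works out to: P(data | r = 2) = (7/9)(2/8)(1/7) = 1/36; P(data | r = 4) = (5/9)(4/8)(3/7) = 5/42; P(data | r = 6) = (3/9)(6/8)(5/7) = 5/28; P(data | r = 7) = (2/9)(7/8)(6/7) = 1/6; P(data | r = 8) = (1/9)(8/8)(7/7) = 1/9.
The prior-weighted likelihoods are 1/5 · 1/36 = 1/180, 1/5 · 5/42 = 1/42, 1/5 · 5/28 = 1/28, 1/5 · 1/6 = 1/30, 1/5 · 1/9 = 1/45; these sum to 38/315.
Normalising, the posterior is P(r = 2 | data) = 7/152, P(r = 4 | data) = 15/76, P(r = 6 | data) = 45/152, P(r = 7 | data) = 21/76, P(r = 8 | data) = 7/38.
The predictive probability is P(orange next | data) = (0)(7/152) + (1/3)(15/76) + (2/3)(45/152) + (5/6)(21/76) + (1)(7/38) = 103/152.

0.6776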